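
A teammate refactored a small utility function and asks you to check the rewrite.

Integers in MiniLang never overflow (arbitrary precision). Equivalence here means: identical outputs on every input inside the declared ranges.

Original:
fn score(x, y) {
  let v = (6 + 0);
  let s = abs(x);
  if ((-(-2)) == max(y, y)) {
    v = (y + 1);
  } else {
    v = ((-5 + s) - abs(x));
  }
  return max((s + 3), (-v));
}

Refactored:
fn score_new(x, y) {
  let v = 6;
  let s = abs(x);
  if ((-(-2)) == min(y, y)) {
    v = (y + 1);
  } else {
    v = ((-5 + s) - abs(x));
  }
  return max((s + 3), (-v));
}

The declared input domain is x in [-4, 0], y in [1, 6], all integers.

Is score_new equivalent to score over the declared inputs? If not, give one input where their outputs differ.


The one real change (`max(y, y)` became `min(y, y)`) has no effect anywhere in the declared ranges.
Spot check at x=-1, y=3 — score: v = 6; s = 1; ((-(-2)) == max(y, y)) -> false; v = -5; return 5. score_new: v = 6; s = 1; ((-(-2)) == min(y, y)) -> false; v = -5; return 5. Both give 5.
Across all 30 domain points the two functions coincide.
verdict: equivalent


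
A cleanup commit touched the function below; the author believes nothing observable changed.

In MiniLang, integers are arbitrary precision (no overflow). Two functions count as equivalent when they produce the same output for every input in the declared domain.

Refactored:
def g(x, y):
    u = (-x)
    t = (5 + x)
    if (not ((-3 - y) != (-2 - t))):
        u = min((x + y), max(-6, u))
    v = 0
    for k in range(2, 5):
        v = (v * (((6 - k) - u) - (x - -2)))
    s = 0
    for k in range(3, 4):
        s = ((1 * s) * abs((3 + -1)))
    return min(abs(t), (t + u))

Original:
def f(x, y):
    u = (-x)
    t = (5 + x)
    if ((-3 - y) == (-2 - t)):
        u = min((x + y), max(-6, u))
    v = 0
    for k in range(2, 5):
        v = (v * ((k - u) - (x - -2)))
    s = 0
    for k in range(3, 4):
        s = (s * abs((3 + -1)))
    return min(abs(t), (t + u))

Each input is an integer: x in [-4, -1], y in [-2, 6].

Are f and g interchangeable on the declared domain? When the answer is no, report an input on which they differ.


The two versions differ — the changes include comparison usage differs, and arithmetic usage differs, and constant usage differs, and boolean connective usage differs.
As a probe, take x=-1, y=5: f runs u becomes 1; next t becomes 4; next ((-3 - y) == (-2 - t)) evaluates to false; next v becomes 0; next at k=2:; next v becomes 0; next at k=3:; next v becomes 0; next at k=4:; next v becomes 0; next s becomes 0; next at k=3:; next s becomes 0; next final value 4; g runs u becomes 1; next t becomes 4; next (not ((-3 - y) != (-2 - t))) evaluates to false; next v becomes 0; next at k=2:; next v becomes 0; next at k=3:; next v becomes 0; next at k=4:; next v becomes 0; next s becomes 0; next at k=3:; next s becomes 0; next final value 4; both end at 4.
Sweeping the whole domain (36 inputs) finds no disagreement.
verdict: equivalent


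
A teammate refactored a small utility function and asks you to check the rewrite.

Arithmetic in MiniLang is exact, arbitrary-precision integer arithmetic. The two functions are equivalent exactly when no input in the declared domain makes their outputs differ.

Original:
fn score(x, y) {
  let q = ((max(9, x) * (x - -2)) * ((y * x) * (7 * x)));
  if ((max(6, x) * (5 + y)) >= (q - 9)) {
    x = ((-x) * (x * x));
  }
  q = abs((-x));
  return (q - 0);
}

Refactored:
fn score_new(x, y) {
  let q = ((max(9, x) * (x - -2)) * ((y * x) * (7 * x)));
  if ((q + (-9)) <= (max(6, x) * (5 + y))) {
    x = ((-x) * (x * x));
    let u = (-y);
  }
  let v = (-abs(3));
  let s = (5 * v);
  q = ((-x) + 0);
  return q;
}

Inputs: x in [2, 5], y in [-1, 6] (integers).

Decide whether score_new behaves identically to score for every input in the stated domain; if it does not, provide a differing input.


Evaluate both at x=2, y=1.
score: q=1008, then ((max(6, x) * (5 + y)) >= (q - 9)) is false, then q=2, then returns 2
score_new: q=1008, then ((q + (-9)) <= (max(6, x) * (5 + y))) is false, then v=-3, then s=-15, then q=-2, then returns -2
2 != -2, so the rewrite changes behavior.
verdict: not equivalent; witness: x=2, y=1


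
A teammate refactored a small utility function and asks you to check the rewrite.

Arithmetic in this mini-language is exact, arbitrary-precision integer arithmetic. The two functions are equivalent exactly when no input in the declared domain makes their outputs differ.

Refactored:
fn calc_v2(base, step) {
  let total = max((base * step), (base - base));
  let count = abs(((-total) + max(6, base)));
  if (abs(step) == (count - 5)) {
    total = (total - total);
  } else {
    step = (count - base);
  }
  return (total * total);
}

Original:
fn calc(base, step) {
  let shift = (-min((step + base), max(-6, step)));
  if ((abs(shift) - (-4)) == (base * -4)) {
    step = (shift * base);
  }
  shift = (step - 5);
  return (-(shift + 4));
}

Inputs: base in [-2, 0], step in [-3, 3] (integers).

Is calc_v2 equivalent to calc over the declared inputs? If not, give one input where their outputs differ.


The rewrite breaks on base=-2, step=-3, where the results are 4 and 36.
calc: shift becomes 5; next ((abs(shift) - (-4)) == (base * -4)) evaluates to false; next shift becomes -8; next final value 4
calc_v2: total becomes 6; next count becomes 0; next (abs(step) == (count - 5)) evaluates to false; next step becomes 2; next final value 36
verdict: not equivalent; witness: base=-2, step=-3


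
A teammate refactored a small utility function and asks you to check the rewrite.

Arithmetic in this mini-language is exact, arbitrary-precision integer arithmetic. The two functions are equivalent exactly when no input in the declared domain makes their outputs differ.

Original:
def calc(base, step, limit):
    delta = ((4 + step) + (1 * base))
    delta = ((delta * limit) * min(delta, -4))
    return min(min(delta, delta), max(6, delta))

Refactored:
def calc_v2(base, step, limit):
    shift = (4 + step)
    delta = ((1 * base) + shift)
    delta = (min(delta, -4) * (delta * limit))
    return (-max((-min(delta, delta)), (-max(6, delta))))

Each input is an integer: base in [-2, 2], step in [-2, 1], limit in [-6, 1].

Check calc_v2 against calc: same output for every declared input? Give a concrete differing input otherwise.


Equivalent — the differences include local variable names differ, statement counts differ, min/max/abs usage differs, yet no declared input distinguishes the two.
Tracing base=2, step=-2, limit=0: calc: delta=4, then delta=0, then returns 0 | calc_v2: shift=2, then delta=4, then delta=0, then returns 0 — matching result 0.
Every one of the 160 inputs gives matching results.
verdict: equivalent


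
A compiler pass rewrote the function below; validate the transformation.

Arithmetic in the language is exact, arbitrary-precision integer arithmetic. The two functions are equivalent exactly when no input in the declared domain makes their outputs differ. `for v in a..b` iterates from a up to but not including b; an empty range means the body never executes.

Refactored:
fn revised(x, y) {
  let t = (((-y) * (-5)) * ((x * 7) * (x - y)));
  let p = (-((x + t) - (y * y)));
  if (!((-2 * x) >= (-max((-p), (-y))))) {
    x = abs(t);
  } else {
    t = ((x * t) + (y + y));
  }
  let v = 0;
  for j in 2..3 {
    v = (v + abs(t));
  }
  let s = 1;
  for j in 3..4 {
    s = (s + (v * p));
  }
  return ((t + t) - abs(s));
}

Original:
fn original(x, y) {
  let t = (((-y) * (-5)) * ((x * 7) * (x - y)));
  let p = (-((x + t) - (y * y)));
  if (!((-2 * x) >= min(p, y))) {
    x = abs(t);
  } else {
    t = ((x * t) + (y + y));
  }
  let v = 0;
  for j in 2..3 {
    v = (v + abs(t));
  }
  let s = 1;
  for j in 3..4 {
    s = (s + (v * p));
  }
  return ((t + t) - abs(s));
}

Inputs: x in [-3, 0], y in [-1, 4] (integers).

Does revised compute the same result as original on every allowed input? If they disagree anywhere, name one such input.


Comparing the listings, the differences include: min/max/abs usage differs.
Tracing x=-2, y=1: original: t becomes 210; next p becomes -207; next (!((-2 * x) >= min(p, y))) evaluates to false; next t becomes -418; next v becomes 0; next at j=2:; next v becomes 418; next s becomes 1; next at j=3:; next s becomes -86525; next final value -87361 | revised: t becomes 210; next p becomes -207; next (!((-2 * x) >= (-max((-p), (-y))))) evaluates to false; next t becomes -418; next v becomes 0; next at j=2:; next v becomes 418; next s becomes 1; next at j=3:; next s becomes -86525; next final value -87361 — matching result -87361.
An exhaustive pass over the 24 declared inputs shows identical outputs.
verdict: equivalent


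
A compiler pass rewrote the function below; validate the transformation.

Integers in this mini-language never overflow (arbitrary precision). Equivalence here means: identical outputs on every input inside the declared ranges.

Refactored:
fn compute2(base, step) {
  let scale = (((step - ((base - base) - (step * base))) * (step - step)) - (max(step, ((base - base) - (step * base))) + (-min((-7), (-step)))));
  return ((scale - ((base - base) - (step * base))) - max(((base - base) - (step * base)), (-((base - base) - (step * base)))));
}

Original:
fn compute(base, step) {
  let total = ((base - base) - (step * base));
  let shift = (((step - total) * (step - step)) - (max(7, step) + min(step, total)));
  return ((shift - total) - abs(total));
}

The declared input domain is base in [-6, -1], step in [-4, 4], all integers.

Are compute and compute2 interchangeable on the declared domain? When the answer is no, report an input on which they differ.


At base=-6, step=-4: compute gives 17, compute2 gives -3.
verdict: not equivalent; witness: base=-6, step=-4


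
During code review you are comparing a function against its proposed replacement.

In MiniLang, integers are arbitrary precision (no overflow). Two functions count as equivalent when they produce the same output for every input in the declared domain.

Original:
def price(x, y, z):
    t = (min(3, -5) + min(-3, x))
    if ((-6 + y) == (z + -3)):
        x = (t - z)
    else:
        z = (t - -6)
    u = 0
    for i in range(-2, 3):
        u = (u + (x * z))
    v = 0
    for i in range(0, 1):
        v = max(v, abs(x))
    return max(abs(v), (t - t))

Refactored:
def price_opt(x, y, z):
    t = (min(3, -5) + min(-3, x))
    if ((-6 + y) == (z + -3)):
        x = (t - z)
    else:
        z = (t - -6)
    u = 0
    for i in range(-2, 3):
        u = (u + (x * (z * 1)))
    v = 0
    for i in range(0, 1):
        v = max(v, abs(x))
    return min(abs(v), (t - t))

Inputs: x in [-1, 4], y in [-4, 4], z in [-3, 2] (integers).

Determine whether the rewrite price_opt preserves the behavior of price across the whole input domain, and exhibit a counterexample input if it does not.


Take x=-1, y=-4, z=-3.
price: t := -8 | ((-6 + y) == (z + -3)): false | z := -2 | u := 0 | iter i=-2: | u := 2 | iter i=-1: | u := 4 | iter i=0: | u := 6 | iter i=1: | u := 8 | iter i=2: | u := 10 | v := 0 | iter i=0: | v := 1 | result 1
price_opt: t := -8 | ((-6 + y) == (z + -3)): false | z := -2 | u := 0 | iter i=-2: | u := 2 | iter i=-1: | u := 4 | iter i=0: | u := 6 | iter i=1: | u := 8 | iter i=2: | u := 10 | v := 0 | iter i=0: | v := 1 | result 0
1 vs 0 — the two versions disagree here.
verdict: not equivalent; witness: x=-1, y=-4, z=-3


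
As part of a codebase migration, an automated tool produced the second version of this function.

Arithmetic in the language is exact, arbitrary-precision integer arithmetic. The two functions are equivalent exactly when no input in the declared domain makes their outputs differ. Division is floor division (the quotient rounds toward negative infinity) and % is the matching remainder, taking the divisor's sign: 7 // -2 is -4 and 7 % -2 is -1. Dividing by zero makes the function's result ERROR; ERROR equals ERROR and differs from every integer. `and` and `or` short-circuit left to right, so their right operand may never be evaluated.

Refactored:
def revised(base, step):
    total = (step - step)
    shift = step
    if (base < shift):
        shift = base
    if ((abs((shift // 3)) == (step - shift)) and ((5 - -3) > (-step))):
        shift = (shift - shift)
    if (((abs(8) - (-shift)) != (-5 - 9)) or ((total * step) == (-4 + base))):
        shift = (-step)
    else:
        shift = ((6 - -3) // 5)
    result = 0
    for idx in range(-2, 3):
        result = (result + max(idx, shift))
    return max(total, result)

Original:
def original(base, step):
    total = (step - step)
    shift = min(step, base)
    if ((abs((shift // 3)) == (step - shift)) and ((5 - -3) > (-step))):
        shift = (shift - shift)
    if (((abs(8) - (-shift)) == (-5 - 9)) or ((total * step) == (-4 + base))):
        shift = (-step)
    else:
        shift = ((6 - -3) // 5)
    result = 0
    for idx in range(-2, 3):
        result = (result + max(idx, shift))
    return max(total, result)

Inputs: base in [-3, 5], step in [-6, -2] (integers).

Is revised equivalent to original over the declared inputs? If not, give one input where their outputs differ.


Run the pair on base=-3, step=-6.
original: total=0, then shift=-6, then ((abs((shift // 3)) == (step - shift)) and ((5 - -3) > (-step))) is false, then (((abs(8) - (-shift)) == (-5 - 9)) or ((total * step) == (-4 + base))) is false, then shift=1, then result=0, then (idx=-2), then result=1, then (idx=-1), then result=2, then (idx=0), then result=3, then (idx=1), then result=4, then (idx=2), then result=6, then returns 6
revised: total=0, then shift=-6, then (base < shift) is false, then ((abs((shift // 3)) == (step - shift)) and ((5 - -3) > (-step))) is false, then (((abs(8) - (-shift)) != (-5 - 9)) or ((total * step) == (-4 + base))) is true, then shift=6, then result=0, then (idx=-2), then result=6, then (idx=-1), then result=12, then (idx=0), then result=18, then (idx=1), then result=24, then (idx=2), then result=30, then returns 30
6 != 30, so the rewrite changes behavior.
verdict: not equivalent; witness: base=-3, step=-6


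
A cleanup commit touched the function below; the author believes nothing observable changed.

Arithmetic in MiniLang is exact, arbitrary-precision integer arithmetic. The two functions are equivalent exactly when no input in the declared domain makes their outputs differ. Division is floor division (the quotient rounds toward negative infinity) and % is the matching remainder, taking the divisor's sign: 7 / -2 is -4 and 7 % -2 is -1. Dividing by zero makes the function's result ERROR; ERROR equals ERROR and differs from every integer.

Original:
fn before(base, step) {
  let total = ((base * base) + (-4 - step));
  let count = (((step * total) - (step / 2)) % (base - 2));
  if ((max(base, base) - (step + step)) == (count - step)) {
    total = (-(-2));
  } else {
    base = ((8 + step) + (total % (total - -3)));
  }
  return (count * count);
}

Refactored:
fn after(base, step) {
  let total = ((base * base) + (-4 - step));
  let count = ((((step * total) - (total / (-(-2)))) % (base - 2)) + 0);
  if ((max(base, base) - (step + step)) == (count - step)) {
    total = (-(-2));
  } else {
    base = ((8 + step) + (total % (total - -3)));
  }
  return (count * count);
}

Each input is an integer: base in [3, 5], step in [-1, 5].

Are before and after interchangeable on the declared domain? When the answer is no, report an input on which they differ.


Run the pair on base=4, step=-1.
before: total = 13; count = 0; ((max(base, base) - (step + step)) == (count - step)) -> false; base = 20; return 0
after: total = 13; count = 1; ((max(base, base) - (step + step)) == (count - step)) -> false; base = 20; return 1
0 vs 1 — the two versions disagree here.
verdict: not equivalent; witness: base=4, step=-1


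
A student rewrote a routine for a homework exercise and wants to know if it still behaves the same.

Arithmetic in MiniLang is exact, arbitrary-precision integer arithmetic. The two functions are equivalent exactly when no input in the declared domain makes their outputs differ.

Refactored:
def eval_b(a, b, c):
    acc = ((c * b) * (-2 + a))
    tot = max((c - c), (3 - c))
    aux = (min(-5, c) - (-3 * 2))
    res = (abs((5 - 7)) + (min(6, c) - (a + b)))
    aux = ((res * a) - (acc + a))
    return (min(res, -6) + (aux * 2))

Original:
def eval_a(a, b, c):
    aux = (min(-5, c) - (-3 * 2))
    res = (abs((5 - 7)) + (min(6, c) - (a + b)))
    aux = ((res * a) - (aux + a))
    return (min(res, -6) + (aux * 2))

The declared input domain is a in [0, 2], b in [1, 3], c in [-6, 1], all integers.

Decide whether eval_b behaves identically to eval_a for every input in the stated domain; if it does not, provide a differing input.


Consider the input a=0, b=1, c=-6.
eval_a: aux becomes 0; next res becomes -5; next aux becomes 0; next final value -6
eval_b: acc becomes 12; next tot becomes 9; next aux becomes 0; next res becomes -5; next aux becomes -12; next final value -30
-6 vs -30 — the two versions disagree here.
verdict: not equivalent; witness: a=0, b=1, c=-6


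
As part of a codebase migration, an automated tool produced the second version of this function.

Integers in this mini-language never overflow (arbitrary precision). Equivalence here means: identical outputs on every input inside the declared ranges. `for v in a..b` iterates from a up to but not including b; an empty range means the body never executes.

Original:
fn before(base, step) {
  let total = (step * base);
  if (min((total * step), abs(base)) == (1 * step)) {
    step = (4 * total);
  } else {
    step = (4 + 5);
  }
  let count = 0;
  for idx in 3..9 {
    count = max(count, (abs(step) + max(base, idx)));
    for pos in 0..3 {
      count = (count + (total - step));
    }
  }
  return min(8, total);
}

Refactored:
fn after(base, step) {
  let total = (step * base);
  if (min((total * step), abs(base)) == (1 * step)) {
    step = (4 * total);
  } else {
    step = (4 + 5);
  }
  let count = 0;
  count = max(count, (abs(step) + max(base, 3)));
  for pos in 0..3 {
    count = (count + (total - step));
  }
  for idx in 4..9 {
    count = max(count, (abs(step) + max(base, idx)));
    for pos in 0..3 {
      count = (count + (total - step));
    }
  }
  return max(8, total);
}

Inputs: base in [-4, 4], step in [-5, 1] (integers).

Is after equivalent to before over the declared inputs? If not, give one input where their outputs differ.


Consider the input base=-4, step=-5.
before: total = 20; (min((total * step), abs(base)) == (1 * step)) -> false; step = 9; count = 0; [idx=3]; count = 12; [pos=0]; count = 23; [pos=1]; count = 34; [pos=2]; count = 45; [idx=4]; count = 45; [pos=0]; count = 56; [pos=1]; count = 67; [pos=2]; count = 78; [idx=5]; count = 78; [pos=0]; count = 89; [pos=1]; count = 100; [pos=2]; count = 111; [idx=6]; count = 111; [pos=0]; count = 122; [pos=1]; count = 133; [pos=2]; count = 144; [idx=7]; count = 144; [pos=0]; count = 155; [pos=1]; count = 166; [pos=2]; count = 177; [idx=8]; count = 177; [pos=0]; count = 188; [pos=1]; count = 199; [pos=2]; count = 210; return 8
after: total = 20; (min((total * step), abs(base)) == (1 * step)) -> false; step = 9; count = 0; count = 12; [pos=0]; count = 23; [pos=1]; count = 34; [pos=2]; count = 45; [idx=4]; count = 45; [pos=0]; count = 56; [pos=1]; count = 67; [pos=2]; count = 78; [idx=5]; count = 78; [pos=0]; count = 89; [pos=1]; count = 100; [pos=2]; count = 111; [idx=6]; count = 111; [pos=0]; count = 122; [pos=1]; count = 133; [pos=2]; count = 144; [idx=7]; count = 144; [pos=0]; count = 155; [pos=1]; count = 166; [pos=2]; count = 177; [idx=8]; count = 177; [pos=0]; count = 188; [pos=1]; count = 199; [pos=2]; count = 210; return 20
8 vs 20 — the two versions disagree here.
verdict: not equivalent; witness: base=-4, step=-5


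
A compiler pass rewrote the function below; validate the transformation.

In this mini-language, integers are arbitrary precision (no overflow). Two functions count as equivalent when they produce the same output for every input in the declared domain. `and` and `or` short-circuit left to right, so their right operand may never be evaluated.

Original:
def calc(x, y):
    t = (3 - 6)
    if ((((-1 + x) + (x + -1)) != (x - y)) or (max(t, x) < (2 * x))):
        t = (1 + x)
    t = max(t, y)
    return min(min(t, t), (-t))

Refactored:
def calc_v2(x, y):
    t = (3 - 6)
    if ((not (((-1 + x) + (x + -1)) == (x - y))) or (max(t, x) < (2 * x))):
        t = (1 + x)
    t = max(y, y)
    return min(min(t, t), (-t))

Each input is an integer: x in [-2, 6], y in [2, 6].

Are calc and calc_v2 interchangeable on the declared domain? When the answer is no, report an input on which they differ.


Input x=2, y=2: -3 from calc versus -2 from calc_v2.
verdict: not equivalent; witness: x=2, y=2


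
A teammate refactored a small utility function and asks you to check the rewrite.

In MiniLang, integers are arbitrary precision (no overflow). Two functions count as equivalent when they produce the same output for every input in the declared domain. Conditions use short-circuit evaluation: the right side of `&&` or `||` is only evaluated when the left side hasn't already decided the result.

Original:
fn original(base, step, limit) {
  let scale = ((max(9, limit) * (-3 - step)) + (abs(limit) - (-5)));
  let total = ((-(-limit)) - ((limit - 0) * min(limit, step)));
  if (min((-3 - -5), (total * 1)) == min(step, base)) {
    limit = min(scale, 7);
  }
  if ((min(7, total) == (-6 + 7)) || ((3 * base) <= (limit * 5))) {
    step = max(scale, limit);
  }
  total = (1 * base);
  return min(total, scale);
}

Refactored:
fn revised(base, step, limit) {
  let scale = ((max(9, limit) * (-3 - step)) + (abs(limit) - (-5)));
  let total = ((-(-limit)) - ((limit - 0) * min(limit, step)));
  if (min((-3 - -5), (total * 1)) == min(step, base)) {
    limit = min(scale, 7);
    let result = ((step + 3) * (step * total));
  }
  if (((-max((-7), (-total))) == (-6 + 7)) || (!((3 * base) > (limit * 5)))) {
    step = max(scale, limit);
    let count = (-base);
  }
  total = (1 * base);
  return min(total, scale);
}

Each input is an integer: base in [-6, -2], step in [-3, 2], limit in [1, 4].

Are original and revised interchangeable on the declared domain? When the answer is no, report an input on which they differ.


This is a faithful refactor — local variable names differ, plus statement counts differ, plus min/max/abs usage differs, plus comparison usage differs, plus arithmetic usage differs, plus boolean connective usage differs, plus constant usage differs, but the computed results match everywhere.
As a probe, take base=-6, step=1, limit=3: original runs scale = -28; total = 0; (min((-3 - -5), (total * 1)) == min(step, base)) -> false; ((min(7, total) == (-6 + 7)) || ((3 * base) <= (limit * 5))) -> true; step = 3; total = -6; return -28; revised runs scale = -28; total = 0; (min((-3 - -5), (total * 1)) == min(step, base)) -> false; (((-max((-7), (-total))) == (-6 + 7)) || (!((3 * base) > (limit * 5)))) -> true; step = 3; count = 6; total = -6; return -28; both end at -28.
Sweeping the whole domain (120 inputs) finds no disagreement.
verdict: equivalent


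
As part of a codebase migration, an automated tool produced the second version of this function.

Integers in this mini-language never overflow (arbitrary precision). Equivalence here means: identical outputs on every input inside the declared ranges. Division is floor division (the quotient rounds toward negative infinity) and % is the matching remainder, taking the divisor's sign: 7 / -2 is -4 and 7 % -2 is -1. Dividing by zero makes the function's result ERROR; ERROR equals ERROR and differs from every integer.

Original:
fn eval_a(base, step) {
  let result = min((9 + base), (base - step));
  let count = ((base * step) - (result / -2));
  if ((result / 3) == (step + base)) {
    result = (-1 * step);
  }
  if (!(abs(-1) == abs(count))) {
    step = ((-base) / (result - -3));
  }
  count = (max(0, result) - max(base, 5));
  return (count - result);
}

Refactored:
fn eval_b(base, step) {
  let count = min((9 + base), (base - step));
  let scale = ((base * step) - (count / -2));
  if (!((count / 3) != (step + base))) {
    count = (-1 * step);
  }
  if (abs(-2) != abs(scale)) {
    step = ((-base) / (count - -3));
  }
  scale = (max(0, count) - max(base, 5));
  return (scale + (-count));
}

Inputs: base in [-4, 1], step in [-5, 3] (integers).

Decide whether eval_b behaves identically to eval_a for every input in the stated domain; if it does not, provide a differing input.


The rewrite breaks on base=-3, step=0, where the results are -2 and ERROR.
eval_a: result=-3, then count=-1, then ((result / 3) == (step + base)) is false, then (!(abs(-1) == abs(count))) is false, then count=-5, then returns -2
eval_b: count=-3, then scale=-1, then (!((count / 3) != (step + base))) is false, then (abs(-2) != abs(scale)) is true, then a zero divisor aborts: ERROR
verdict: not equivalent; witness: base=-3, step=0


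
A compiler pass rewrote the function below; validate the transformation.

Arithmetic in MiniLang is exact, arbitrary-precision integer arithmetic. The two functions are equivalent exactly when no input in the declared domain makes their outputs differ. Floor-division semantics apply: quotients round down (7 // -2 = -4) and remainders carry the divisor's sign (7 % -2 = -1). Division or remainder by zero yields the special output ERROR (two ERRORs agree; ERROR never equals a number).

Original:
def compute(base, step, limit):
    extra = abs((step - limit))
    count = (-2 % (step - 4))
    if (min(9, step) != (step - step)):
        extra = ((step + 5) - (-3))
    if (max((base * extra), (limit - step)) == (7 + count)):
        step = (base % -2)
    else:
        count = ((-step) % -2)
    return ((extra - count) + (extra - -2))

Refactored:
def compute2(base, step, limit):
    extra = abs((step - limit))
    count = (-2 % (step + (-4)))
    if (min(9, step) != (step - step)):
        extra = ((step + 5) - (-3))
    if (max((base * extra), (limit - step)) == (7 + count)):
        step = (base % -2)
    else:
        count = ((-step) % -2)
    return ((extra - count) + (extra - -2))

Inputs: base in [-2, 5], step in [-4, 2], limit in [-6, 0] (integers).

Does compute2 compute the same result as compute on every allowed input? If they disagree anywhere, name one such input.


Behavior is preserved: although arithmetic usage differs, the outputs never diverge.
Spot check at base=0, step=0, limit=-4 — compute: extra = 4; count = -2; (min(9, step) != (step - step)) -> false; (max((base * extra), (limit - step)) == (7 + count)) -> false; count = 0; return 10. compute2: extra = 4; count = -2; (min(9, step) != (step - step)) -> false; (max((base * extra), (limit - step)) == (7 + count)) -> false; count = 0; return 10. Both give 10.
An exhaustive pass over the 392 declared inputs shows identical outputs.
verdict: equivalent


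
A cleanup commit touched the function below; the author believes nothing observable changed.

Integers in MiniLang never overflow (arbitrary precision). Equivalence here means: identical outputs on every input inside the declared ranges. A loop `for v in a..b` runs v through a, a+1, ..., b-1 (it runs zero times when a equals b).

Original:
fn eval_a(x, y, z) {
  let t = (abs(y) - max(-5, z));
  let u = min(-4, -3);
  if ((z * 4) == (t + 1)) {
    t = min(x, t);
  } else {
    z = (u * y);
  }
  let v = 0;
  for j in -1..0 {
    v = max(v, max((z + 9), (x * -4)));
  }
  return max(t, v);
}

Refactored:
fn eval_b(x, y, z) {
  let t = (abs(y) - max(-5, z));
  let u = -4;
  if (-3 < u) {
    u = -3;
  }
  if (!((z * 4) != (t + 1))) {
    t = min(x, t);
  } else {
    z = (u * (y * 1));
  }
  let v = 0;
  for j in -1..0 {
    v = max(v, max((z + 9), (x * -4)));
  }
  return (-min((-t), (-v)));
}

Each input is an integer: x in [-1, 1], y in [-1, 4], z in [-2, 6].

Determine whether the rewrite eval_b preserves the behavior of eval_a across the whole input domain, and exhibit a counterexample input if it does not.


The two versions differ — the changes include comparison usage differs, and boolean connective usage differs, and statement counts differ, and branching structure differs, and min/max/abs usage differs, and arithmetic usage differs, and constant usage differs.
As a probe, take x=1, y=3, z=-2: eval_a runs t = 5; u = -4; ((z * 4) == (t + 1)) -> false; z = -12; v = 0; [j=-1]; v = 0; return 5; eval_b runs t = 5; u = -4; (-3 < u) -> false; (!((z * 4) != (t + 1))) -> false; z = -12; v = 0; [j=-1]; v = 0; return 5; both end at 5.
An exhaustive pass over the 162 declared inputs shows identical outputs.
verdict: equivalent


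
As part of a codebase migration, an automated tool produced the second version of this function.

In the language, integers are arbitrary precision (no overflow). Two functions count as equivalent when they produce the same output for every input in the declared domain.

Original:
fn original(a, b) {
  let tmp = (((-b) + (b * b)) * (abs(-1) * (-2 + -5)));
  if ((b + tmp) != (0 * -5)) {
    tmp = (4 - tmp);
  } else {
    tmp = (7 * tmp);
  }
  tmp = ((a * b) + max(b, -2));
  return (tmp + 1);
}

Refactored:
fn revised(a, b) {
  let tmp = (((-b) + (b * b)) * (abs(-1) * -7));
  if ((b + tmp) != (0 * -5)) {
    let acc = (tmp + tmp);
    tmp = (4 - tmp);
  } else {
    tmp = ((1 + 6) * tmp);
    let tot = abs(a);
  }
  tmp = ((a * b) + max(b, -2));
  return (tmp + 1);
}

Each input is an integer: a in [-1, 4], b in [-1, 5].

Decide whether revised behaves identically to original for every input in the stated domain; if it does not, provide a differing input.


Comparing the listings, the differences include: arithmetic usage differs, plus min/max/abs usage differs, plus constant usage differs, plus local variable names differ, plus statement counts differ.
Tracing a=0, b=-1: original: tmp := -14 | ((b + tmp) != (0 * -5)): true | tmp := 18 | tmp := -1 | result 0 | revised: tmp := -14 | ((b + tmp) != (0 * -5)): true | acc := -28 | tmp := 18 | tmp := -1 | result 0 — matching result 0.
Across all 42 domain points the two functions coincide.
verdict: equivalent


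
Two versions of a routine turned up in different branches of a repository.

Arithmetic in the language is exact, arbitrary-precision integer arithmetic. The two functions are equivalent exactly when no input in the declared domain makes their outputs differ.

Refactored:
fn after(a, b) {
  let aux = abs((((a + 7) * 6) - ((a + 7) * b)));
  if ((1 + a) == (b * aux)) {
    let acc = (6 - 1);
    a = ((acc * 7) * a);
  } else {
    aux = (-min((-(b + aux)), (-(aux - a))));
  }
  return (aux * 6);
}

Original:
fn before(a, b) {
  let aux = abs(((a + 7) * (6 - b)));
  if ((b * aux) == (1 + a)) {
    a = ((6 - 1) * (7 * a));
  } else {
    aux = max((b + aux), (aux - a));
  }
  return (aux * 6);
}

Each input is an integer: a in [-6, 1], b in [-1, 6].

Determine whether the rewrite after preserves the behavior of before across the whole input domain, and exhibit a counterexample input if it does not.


Differences: min/max/abs usage differs; also constant usage differs; also local variable names differ; also statement counts differ; also arithmetic usage differs — yet all 64 inputs agree.
verdict: equivalent


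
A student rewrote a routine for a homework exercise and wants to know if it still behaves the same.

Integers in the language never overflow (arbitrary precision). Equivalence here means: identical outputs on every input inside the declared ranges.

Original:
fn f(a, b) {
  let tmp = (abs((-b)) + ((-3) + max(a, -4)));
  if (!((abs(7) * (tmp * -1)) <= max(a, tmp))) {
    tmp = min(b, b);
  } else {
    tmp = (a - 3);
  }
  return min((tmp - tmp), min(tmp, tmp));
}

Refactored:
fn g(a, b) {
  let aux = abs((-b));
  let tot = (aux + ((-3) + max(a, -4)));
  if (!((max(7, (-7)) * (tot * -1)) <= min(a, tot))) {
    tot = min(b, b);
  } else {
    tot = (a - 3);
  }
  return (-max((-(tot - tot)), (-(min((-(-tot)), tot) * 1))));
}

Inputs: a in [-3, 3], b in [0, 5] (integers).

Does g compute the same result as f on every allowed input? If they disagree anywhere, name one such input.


On input a=-2, b=5, f returns -5 while g returns 0.
verdict: not equivalent; witness: a=-2, b=5


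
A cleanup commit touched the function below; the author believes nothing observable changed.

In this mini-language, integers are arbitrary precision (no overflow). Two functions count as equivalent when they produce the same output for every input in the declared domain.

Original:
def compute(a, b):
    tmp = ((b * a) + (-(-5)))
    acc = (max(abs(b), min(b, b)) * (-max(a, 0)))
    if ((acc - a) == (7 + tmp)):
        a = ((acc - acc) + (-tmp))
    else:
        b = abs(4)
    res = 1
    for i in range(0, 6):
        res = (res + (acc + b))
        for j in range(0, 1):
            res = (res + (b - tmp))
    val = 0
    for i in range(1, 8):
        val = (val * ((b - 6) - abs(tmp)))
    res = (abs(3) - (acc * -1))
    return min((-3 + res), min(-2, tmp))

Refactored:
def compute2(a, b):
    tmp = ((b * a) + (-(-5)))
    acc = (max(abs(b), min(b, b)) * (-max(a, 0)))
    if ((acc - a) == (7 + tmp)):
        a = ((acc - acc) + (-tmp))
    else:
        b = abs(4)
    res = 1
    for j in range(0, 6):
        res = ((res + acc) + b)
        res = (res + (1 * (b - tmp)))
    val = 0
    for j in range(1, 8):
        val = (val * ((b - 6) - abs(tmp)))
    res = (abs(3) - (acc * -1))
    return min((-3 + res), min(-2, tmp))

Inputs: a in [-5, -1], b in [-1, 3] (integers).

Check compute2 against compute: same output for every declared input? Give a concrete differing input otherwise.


The two versions differ — the changes include loop structure differs; arithmetic usage differs; local variable names differ; constant usage differs; statement counts differ.
As a probe, take a=-2, b=-1: compute runs tmp := 7 | acc := 0 | ((acc - a) == (7 + tmp)): false | b := 4 | res := 1 | iter i=0: | res := 5 | iter j=0: | res := 2 | iter i=1: | res := 6 | iter j=0: | res := 3 | iter i=2: | res := 7 | iter j=0: | res := 4 | iter i=3: | res := 8 | iter j=0: | res := 5 | iter i=4: | res := 9 | iter j=0: | res := 6 | iter i=5: | res := 10 | iter j=0: | res := 7 | val := 0 | iter i=1: | val := 0 | iter i=2: | val := 0 | iter i=3: | val := 0 | iter i=4: | val := 0 | iter i=5: | val := 0 | iter i=6: | val := 0 | iter i=7: | val := 0 | res := 3 | result -2; compute2 runs tmp := 7 | acc := 0 | ((acc - a) == (7 + tmp)): false | b := 4 | res := 1 | iter j=0: | res := 5 | res := 2 | iter j=1: | res := 6 | res := 3 | iter j=2: | res := 7 | res := 4 | iter j=3: | res := 8 | res := 5 | iter j=4: | res := 9 | res := 6 | iter j=5: | res := 10 | res := 7 | val := 0 | iter j=1: | val := 0 | iter j=2: | val := 0 | iter j=3: | val := 0 | iter j=4: | val := 0 | iter j=5: | val := 0 | iter j=6: | val := 0 | iter j=7: | val := 0 | res := 3 | result -2; both end at -2.
Across all 25 domain points the two functions coincide.
verdict: equivalent


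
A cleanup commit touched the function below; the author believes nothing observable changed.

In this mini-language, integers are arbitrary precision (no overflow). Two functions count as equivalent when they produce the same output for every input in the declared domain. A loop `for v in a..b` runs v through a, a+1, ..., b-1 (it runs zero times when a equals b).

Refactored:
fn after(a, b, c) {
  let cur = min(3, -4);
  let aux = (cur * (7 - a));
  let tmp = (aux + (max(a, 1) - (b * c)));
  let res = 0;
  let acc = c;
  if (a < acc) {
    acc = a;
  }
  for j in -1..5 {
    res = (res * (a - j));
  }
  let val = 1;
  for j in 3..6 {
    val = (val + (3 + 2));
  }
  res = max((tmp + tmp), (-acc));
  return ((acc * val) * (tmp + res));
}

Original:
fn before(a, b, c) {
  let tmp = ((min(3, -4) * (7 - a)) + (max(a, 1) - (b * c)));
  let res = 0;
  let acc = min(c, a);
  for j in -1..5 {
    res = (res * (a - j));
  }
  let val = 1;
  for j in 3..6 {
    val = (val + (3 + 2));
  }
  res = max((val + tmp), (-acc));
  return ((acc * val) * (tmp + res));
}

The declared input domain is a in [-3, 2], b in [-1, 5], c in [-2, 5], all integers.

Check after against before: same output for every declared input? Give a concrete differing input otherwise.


At a=1, b=5, c=-2: before gives 320, after gives 352.
verdict: not equivalent; witness: a=1, b=5, c=-2


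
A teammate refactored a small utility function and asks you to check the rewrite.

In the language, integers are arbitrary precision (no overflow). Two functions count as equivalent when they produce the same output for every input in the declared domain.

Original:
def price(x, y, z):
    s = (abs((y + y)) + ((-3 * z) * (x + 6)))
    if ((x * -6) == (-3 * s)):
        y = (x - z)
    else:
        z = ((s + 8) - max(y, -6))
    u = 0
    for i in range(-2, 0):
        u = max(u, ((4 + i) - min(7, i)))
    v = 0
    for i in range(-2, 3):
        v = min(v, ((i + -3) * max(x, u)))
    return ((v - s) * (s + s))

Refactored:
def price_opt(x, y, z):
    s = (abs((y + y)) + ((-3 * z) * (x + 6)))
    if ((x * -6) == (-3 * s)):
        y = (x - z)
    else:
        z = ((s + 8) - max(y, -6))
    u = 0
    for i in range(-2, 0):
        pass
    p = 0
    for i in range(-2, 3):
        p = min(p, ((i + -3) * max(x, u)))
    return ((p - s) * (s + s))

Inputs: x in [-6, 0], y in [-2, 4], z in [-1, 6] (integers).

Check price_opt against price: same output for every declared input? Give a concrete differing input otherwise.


At x=-6, y=-2, z=-1: price gives -192, price_opt gives -32.
verdict: not equivalent; witness: x=-6, y=-2, z=-1


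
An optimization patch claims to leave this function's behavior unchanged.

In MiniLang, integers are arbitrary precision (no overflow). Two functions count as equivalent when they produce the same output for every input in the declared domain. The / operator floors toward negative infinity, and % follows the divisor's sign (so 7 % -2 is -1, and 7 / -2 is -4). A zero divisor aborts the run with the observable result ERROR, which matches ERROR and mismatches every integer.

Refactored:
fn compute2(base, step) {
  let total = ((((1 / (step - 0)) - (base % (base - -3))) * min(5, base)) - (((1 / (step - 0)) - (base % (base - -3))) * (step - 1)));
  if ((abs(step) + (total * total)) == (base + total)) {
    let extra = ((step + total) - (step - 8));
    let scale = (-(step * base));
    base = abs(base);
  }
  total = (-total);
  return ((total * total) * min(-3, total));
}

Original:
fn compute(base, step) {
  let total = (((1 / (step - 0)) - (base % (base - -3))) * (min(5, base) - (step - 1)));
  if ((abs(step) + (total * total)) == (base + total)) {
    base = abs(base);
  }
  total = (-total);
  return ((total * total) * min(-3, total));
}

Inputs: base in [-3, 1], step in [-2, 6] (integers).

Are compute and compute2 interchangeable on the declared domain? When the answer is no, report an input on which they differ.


Side by side, the visible changes include: arithmetic usage differs; constant usage differs; statement counts differ; local variable names differ.
One worked example (base=-3, step=6) — compute: divide-by-zero, output ERROR; compute2: divide-by-zero, output ERROR; agreement on ERROR.
Across all 45 domain points the two functions coincide.
verdict: equivalent


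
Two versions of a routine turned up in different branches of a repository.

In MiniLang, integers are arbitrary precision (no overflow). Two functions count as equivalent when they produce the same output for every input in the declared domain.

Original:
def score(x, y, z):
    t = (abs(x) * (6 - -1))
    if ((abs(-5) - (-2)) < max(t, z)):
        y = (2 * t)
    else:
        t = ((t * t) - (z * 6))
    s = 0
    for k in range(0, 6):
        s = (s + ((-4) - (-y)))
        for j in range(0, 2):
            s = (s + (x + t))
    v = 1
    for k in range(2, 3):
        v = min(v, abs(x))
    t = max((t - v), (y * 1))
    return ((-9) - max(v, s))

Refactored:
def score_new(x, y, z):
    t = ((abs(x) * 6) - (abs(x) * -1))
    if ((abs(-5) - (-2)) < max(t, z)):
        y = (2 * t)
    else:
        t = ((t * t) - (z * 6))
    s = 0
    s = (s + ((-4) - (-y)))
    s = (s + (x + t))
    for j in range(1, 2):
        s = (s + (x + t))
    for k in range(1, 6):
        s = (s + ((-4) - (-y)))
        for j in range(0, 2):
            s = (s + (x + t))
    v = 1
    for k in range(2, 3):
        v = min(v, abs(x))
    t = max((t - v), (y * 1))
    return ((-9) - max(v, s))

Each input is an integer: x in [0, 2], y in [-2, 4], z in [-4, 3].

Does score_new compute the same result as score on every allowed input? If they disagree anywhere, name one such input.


Comparing the listings, the differences include: constant usage differs; also statement counts differ; also min/max/abs usage differs; also loop structure differs; also arithmetic usage differs.
As a probe, take x=2, y=4, z=-4: score runs t becomes 14; next ((abs(-5) - (-2)) < max(t, z)) evaluates to true; next y becomes 28; next s becomes 0; next at k=0:; next s becomes 24; next at j=0:; next s becomes 40; next at j=1:; next s becomes 56; next at k=1:; next s becomes 80; next at j=0:; next s becomes 96; next at j=1:; next s becomes 112; next at k=2:; next s becomes 136; next at j=0:; next s becomes 152; next at j=1:; next s becomes 168; next at k=3:; next s becomes 192; next at j=0:; next s becomes 208; next at j=1:; next s becomes 224; next at k=4:; next s becomes 248; next at j=0:; next s becomes 264; next at j=1:; next s becomes 280; next at k=5:; next s becomes 304; next at j=0:; next s becomes 320; next at j=1:; next s becomes 336; next v becomes 1; next at k=2:; next v becomes 1; next t becomes 28; next final value -345; score_new runs t becomes 14; next ((abs(-5) - (-2)) < max(t, z)) evaluates to true; next y becomes 28; next s becomes 0; next s becomes 24; next s becomes 40; next at j=1:; next s becomes 56; next at k=1:; next s becomes 80; next at j=0:; next s becomes 96; next at j=1:; next s becomes 112; next at k=2:; next s becomes 136; next at j=0:; next s becomes 152; next at j=1:; next s becomes 168; next at k=3:; next s becomes 192; next at j=0:; next s becomes 208; next at j=1:; next s becomes 224; next at k=4:; next s becomes 248; next at j=0:; next s becomes 264; next at j=1:; next s becomes 280; next at k=5:; next s becomes 304; next at j=0:; next s becomes 320; next at j=1:; next s becomes 336; next v becomes 1; next at k=2:; next v becomes 1; next t becomes 28; next final value -345; both end at -345.
Sweeping the whole domain (168 inputs) finds no disagreement.
verdict: equivalent
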